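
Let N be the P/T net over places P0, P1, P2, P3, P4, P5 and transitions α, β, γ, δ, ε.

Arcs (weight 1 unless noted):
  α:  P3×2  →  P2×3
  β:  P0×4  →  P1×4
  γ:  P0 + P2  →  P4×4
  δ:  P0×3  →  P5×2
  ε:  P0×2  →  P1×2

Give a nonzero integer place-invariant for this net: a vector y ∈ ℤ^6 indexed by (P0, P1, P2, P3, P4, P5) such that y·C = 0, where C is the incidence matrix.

Incidence matrix C (rows=places, cols=transitions):
        α    β    γ    δ    ε
   P0   0   -4   -1   -3   -2
   P1   0    4    0    0    2
   P2   3    0   -1    0    0
   P3  -2    0    0    0    0
   P4   0    0    4    0    0
   P5   0    0    0    2    0

Candidate y = [0, 0, 4, 6, 1, 0]; check y·C column-wise:
  col α: 4·3 + 6·-2 + 1·0 = 0
  col β: 0·-4 + 0·4 + 4·0 + 6·0 + 1·0 = 0
  col γ: 0·-1 + 4·-1 + 6·0 + 1·4 = 0
  col δ: 0·-3 + 4·0 + 6·0 + 1·0 + 0·2 = 0
  col ε: 0·-2 + 0·2 + 4·0 + 6·0 + 1·0 = 0

y = (P0:0, P1:0, P2:4, P3:6, P4:1, P5:0)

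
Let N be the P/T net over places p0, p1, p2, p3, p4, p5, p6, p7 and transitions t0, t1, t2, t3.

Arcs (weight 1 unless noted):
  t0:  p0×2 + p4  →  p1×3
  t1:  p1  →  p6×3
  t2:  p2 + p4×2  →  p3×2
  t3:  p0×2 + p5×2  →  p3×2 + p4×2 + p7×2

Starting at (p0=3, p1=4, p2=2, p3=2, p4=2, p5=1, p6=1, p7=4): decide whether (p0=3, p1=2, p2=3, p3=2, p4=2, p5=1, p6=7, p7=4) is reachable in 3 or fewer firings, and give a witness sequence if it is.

NO — not reachable within 3 firings

depth 0: 1 marking
depth 1: 4 markings reached so far
depth 2: 7 markings reached so far
depth 3: 10 markings reached so far
target is not among the 10 markings reachable within 3 steps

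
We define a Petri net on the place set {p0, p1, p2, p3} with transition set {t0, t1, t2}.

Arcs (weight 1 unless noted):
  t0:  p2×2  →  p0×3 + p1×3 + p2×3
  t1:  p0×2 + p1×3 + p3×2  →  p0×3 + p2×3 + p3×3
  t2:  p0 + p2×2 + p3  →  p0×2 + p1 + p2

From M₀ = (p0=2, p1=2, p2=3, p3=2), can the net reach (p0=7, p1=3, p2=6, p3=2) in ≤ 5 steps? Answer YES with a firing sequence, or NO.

step 1: fire t0:  (p0=2, p1=2, p2=3, p3=2) → (p0=5, p1=5, p2=4, p3=2)
step 2: fire t1:  (p0=5, p1=5, p2=4, p3=2) → (p0=6, p1=2, p2=7, p3=3)
step 3: fire t2:  (p0=6, p1=2, p2=7, p3=3) → (p0=7, p1=3, p2=6, p3=2)

YES — reachable via ⟨t0, t1, t2⟩ (3 firings)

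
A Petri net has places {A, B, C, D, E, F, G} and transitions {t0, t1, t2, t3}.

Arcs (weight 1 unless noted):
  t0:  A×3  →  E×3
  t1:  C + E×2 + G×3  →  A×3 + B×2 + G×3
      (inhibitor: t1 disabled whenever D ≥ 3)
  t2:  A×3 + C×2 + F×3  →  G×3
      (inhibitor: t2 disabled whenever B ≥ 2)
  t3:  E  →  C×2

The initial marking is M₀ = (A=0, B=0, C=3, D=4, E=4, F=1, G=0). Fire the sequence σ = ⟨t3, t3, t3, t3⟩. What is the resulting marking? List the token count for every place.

step 1: fire t3:  (A=0, B=0, C=3, D=4, E=4, F=1, G=0) → (A=0, B=0, C=5, D=4, E=3, F=1, G=0)
step 2: fire t3:  (A=0, B=0, C=5, D=4, E=3, F=1, G=0) → (A=0, B=0, C=7, D=4, E=2, F=1, G=0)
step 3: fire t3:  (A=0, B=0, C=7, D=4, E=2, F=1, G=0) → (A=0, B=0, C=9, D=4, E=1, F=1, G=0)
step 4: fire t3:  (A=0, B=0, C=9, D=4, E=1, F=1, G=0) → (A=0, B=0, C=11, D=4, E=0, F=1, G=0)

(A=0, B=0, C=11, D=4, E=0, F=1, G=0)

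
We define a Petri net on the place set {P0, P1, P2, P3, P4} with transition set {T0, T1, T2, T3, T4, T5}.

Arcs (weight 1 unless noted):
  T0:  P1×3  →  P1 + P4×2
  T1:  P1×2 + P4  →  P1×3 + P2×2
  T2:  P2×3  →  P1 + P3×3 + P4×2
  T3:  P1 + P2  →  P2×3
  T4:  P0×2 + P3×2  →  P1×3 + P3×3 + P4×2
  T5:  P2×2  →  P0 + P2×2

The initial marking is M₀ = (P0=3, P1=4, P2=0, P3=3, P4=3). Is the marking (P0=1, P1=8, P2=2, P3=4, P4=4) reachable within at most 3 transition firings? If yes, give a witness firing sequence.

step 1: fire T1:  (P0=3, P1=4, P2=0, P3=3, P4=3) → (P0=3, P1=5, P2=2, P3=3, P4=2)
step 2: fire T4:  (P0=3, P1=5, P2=2, P3=3, P4=2) → (P0=1, P1=8, P2=2, P3=4, P4=4)

YES — reachable via ⟨T1, T4⟩ (2 firings)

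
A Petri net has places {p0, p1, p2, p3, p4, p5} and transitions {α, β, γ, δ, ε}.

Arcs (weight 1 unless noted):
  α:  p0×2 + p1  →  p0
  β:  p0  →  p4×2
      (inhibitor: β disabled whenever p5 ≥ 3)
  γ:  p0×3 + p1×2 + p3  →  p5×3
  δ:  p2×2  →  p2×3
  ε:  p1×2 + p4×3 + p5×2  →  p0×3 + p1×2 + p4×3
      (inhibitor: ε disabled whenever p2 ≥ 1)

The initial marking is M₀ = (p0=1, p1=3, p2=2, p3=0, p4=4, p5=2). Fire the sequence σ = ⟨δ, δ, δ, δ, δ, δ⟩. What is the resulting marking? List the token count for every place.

(p0=1, p1=3, p2=8, p3=0, p4=4, p5=2)

step 1: fire δ:  (p0=1, p1=3, p2=2, p3=0, p4=4, p5=2) → (p0=1, p1=3, p2=3, p3=0, p4=4, p5=2)
step 2: fire δ:  (p0=1, p1=3, p2=3, p3=0, p4=4, p5=2) → (p0=1, p1=3, p2=4, p3=0, p4=4, p5=2)
step 3: fire δ:  (p0=1, p1=3, p2=4, p3=0, p4=4, p5=2) → (p0=1, p1=3, p2=5, p3=0, p4=4, p5=2)
step 4: fire δ:  (p0=1, p1=3, p2=5, p3=0, p4=4, p5=2) → (p0=1, p1=3, p2=6, p3=0, p4=4, p5=2)
step 5: fire δ:  (p0=1, p1=3, p2=6, p3=0, p4=4, p5=2) → (p0=1, p1=3, p2=7, p3=0, p4=4, p5=2)
step 6: fire δ:  (p0=1, p1=3, p2=7, p3=0, p4=4, p5=2) → (p0=1, p1=3, p2=8, p3=0, p4=4, p5=2)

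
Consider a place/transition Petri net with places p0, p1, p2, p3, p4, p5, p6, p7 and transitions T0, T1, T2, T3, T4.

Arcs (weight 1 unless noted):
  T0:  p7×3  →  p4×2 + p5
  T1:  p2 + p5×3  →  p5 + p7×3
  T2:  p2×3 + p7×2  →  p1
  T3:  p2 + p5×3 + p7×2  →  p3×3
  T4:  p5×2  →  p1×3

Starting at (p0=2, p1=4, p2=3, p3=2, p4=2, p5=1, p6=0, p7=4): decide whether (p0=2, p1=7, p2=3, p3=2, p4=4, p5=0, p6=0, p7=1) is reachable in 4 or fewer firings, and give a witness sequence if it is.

YES — reachable via ⟨T0, T4⟩ (2 firings)

step 1: fire T0:  (p0=2, p1=4, p2=3, p3=2, p4=2, p5=1, p6=0, p7=4) → (p0=2, p1=4, p2=3, p3=2, p4=4, p5=2, p6=0, p7=1)
step 2: fire T4:  (p0=2, p1=4, p2=3, p3=2, p4=4, p5=2, p6=0, p7=1) → (p0=2, p1=7, p2=3, p3=2, p4=4, p5=0, p6=0, p7=1)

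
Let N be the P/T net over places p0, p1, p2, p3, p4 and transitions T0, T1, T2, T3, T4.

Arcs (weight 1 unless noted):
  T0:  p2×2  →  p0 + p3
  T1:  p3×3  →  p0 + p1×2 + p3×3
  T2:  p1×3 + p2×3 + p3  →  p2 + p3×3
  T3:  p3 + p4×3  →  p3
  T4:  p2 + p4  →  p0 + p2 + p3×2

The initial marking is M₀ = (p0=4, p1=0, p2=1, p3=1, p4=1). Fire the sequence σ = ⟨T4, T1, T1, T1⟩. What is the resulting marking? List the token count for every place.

(p0=8, p1=6, p2=1, p3=3, p4=0)

step 1: fire T4:  (p0=4, p1=0, p2=1, p3=1, p4=1) → (p0=5, p1=0, p2=1, p3=3, p4=0)
step 2: fire T1:  (p0=5, p1=0, p2=1, p3=3, p4=0) → (p0=6, p1=2, p2=1, p3=3, p4=0)
step 3: fire T1:  (p0=6, p1=2, p2=1, p3=3, p4=0) → (p0=7, p1=4, p2=1, p3=3, p4=0)
step 4: fire T1:  (p0=7, p1=4, p2=1, p3=3, p4=0) → (p0=8, p1=6, p2=1, p3=3, p4=0)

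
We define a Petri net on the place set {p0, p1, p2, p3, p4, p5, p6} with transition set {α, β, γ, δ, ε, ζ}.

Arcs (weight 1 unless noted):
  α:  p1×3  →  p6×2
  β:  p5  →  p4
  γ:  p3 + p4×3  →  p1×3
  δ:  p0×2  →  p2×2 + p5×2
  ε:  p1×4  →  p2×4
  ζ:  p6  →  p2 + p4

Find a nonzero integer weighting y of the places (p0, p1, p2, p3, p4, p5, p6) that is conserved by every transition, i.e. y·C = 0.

y = (p0:3, p1:2, p2:2, p3:3, p4:1, p5:1, p6:3)

Incidence matrix C (rows=places, cols=transitions):
        α    β    γ    δ    ε    ζ
   p0   0    0    0   -2    0    0
   p1  -3    0    3    0   -4    0
   p2   0    0    0    2    4    1
   p3   0    0   -1    0    0    0
   p4   0    1   -3    0    0    1
   p5   0   -1    0    2    0    0
   p6   2    0    0    0    0   -1

Candidate y = [3, 2, 2, 3, 1, 1, 3]; check y·C column-wise:
  col α: 3·0 + 2·-3 + 2·0 + 3·0 + 1·0 + 1·0 + 3·2 = 0
  col β: 3·0 + 2·0 + 2·0 + 3·0 + 1·1 + 1·-1 + 3·0 = 0
  col γ: 3·0 + 2·3 + 2·0 + 3·-1 + 1·-3 + 1·0 + 3·0 = 0
  col δ: 3·-2 + 2·0 + 2·2 + 3·0 + 1·0 + 1·2 + 3·0 = 0
  col ε: 3·0 + 2·-4 + 2·4 + 3·0 + 1·0 + 1·0 + 3·0 = 0
  col ζ: 3·0 + 2·0 + 2·1 + 3·0 + 1·1 + 1·0 + 3·-1 = 0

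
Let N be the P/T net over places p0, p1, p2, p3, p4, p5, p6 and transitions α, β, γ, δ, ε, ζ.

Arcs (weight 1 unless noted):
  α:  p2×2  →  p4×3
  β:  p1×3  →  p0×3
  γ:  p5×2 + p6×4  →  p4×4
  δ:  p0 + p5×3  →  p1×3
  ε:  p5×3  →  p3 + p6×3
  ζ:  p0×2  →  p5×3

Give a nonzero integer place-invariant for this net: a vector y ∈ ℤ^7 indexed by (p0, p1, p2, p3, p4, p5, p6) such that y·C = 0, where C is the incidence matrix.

y = (p0:6, p1:6, p2:3, p3:12, p4:2, p5:4, p6:0)

Incidence matrix C (rows=places, cols=transitions):
        α    β    γ    δ    ε    ζ
   p0   0    3    0   -1    0   -2
   p1   0   -3    0    3    0    0
   p2  -2    0    0    0    0    0
   p3   0    0    0    0    1    0
   p4   3    0    4    0    0    0
   p5   0    0   -2   -3   -3    3
   p6   0    0   -4    0    3    0

Candidate y = [6, 6, 3, 12, 2, 4, 0]; check y·C column-wise:
  col α: 6·0 + 6·0 + 3·-2 + 12·0 + 2·3 + 4·0 = 0
  col β: 6·3 + 6·-3 + 3·0 + 12·0 + 2·0 + 4·0 = 0
  col γ: 6·0 + 6·0 + 3·0 + 12·0 + 2·4 + 4·-2 + 0·-4 = 0
  col δ: 6·-1 + 6·3 + 3·0 + 12·0 + 2·0 + 4·-3 = 0
  col ε: 6·0 + 6·0 + 3·0 + 12·1 + 2·0 + 4·-3 + 0·3 = 0
  col ζ: 6·-2 + 6·0 + 3·0 + 12·0 + 2·0 + 4·3 = 0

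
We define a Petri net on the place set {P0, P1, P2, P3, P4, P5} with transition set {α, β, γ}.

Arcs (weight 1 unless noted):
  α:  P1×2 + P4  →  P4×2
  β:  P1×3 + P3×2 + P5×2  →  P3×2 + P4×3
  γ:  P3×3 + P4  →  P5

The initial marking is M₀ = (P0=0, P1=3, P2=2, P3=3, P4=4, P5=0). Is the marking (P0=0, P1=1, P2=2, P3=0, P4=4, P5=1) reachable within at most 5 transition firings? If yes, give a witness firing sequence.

step 1: fire α:  (P0=0, P1=3, P2=2, P3=3, P4=4, P5=0) → (P0=0, P1=1, P2=2, P3=3, P4=5, P5=0)
step 2: fire γ:  (P0=0, P1=1, P2=2, P3=3, P4=5, P5=0) → (P0=0, P1=1, P2=2, P3=0, P4=4, P5=1)

YES — reachable via ⟨α, γ⟩ (2 firings)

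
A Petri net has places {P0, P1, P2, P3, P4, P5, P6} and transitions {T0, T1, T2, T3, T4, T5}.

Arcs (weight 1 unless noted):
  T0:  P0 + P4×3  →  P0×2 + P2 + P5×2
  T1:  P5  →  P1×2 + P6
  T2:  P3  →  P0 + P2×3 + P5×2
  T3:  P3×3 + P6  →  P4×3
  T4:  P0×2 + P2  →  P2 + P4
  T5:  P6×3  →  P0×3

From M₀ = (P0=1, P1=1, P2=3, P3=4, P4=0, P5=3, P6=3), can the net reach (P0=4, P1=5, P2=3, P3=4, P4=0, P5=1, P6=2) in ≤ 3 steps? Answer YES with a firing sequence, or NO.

step 1: fire T1:  (P0=1, P1=1, P2=3, P3=4, P4=0, P5=3, P6=3) → (P0=1, P1=3, P2=3, P3=4, P4=0, P5=2, P6=4)
step 2: fire T1:  (P0=1, P1=3, P2=3, P3=4, P4=0, P5=2, P6=4) → (P0=1, P1=5, P2=3, P3=4, P4=0, P5=1, P6=5)
step 3: fire T5:  (P0=1, P1=5, P2=3, P3=4, P4=0, P5=1, P6=5) → (P0=4, P1=5, P2=3, P3=4, P4=0, P5=1, P6=2)

YES — reachable via ⟨T1, T1, T5⟩ (3 firings)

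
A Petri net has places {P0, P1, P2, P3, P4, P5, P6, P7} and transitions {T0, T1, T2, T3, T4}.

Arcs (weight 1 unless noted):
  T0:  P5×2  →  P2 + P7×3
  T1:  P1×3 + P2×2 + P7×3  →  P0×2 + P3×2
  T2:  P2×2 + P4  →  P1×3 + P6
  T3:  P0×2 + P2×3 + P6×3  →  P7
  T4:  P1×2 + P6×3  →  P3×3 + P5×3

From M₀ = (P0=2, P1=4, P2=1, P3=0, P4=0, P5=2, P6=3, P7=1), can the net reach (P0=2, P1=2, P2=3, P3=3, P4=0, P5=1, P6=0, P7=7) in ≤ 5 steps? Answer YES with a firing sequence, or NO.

step 1: fire T0:  (P0=2, P1=4, P2=1, P3=0, P4=0, P5=2, P6=3, P7=1) → (P0=2, P1=4, P2=2, P3=0, P4=0, P5=0, P6=3, P7=4)
step 2: fire T4:  (P0=2, P1=4, P2=2, P3=0, P4=0, P5=0, P6=3, P7=4) → (P0=2, P1=2, P2=2, P3=3, P4=0, P5=3, P6=0, P7=4)
step 3: fire T0:  (P0=2, P1=2, P2=2, P3=3, P4=0, P5=3, P6=0, P7=4) → (P0=2, P1=2, P2=3, P3=3, P4=0, P5=1, P6=0, P7=7)

YES — reachable via ⟨T0, T4, T0⟩ (3 firings)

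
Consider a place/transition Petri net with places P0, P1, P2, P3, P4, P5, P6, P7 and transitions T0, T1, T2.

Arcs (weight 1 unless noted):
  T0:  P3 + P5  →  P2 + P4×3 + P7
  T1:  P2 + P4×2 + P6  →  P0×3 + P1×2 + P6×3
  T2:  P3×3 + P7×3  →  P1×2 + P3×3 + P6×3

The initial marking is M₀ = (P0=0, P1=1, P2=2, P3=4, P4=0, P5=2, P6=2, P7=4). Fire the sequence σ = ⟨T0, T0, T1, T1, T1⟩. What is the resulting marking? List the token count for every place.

(P0=9, P1=7, P2=1, P3=2, P4=0, P5=0, P6=8, P7=6)

step 1: fire T0:  (P0=0, P1=1, P2=2, P3=4, P4=0, P5=2, P6=2, P7=4) → (P0=0, P1=1, P2=3, P3=3, P4=3, P5=1, P6=2, P7=5)
step 2: fire T0:  (P0=0, P1=1, P2=3, P3=3, P4=3, P5=1, P6=2, P7=5) → (P0=0, P1=1, P2=4, P3=2, P4=6, P5=0, P6=2, P7=6)
step 3: fire T1:  (P0=0, P1=1, P2=4, P3=2, P4=6, P5=0, P6=2, P7=6) → (P0=3, P1=3, P2=3, P3=2, P4=4, P5=0, P6=4, P7=6)
step 4: fire T1:  (P0=3, P1=3, P2=3, P3=2, P4=4, P5=0, P6=4, P7=6) → (P0=6, P1=5, P2=2, P3=2, P4=2, P5=0, P6=6, P7=6)
step 5: fire T1:  (P0=6, P1=5, P2=2, P3=2, P4=2, P5=0, P6=6, P7=6) → (P0=9, P1=7, P2=1, P3=2, P4=0, P5=0, P6=8, P7=6)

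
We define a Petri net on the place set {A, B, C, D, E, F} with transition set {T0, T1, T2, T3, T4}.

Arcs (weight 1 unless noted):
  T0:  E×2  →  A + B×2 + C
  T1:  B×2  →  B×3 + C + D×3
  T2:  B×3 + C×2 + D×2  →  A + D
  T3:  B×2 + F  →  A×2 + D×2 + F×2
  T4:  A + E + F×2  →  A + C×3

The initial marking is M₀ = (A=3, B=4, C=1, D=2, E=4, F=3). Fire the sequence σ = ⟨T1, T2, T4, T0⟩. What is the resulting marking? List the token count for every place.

(A=5, B=4, C=4, D=4, E=1, F=1)

step 1: fire T1:  (A=3, B=4, C=1, D=2, E=4, F=3) → (A=3, B=5, C=2, D=5, E=4, F=3)
step 2: fire T2:  (A=3, B=5, C=2, D=5, E=4, F=3) → (A=4, B=2, C=0, D=4, E=4, F=3)
step 3: fire T4:  (A=4, B=2, C=0, D=4, E=4, F=3) → (A=4, B=2, C=3, D=4, E=3, F=1)
step 4: fire T0:  (A=4, B=2, C=3, D=4, E=3, F=1) → (A=5, B=4, C=4, D=4, E=1, F=1)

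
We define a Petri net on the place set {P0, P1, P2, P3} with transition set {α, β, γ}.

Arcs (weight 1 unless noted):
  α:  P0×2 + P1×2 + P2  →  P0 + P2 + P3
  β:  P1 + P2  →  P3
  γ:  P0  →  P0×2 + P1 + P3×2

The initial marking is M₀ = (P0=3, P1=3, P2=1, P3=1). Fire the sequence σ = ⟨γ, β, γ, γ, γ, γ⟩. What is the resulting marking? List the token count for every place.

(P0=8, P1=7, P2=0, P3=12)

step 1: fire γ:  (P0=3, P1=3, P2=1, P3=1) → (P0=4, P1=4, P2=1, P3=3)
step 2: fire β:  (P0=4, P1=4, P2=1, P3=3) → (P0=4, P1=3, P2=0, P3=4)
step 3: fire γ:  (P0=4, P1=3, P2=0, P3=4) → (P0=5, P1=4, P2=0, P3=6)
step 4: fire γ:  (P0=5, P1=4, P2=0, P3=6) → (P0=6, P1=5, P2=0, P3=8)
step 5: fire γ:  (P0=6, P1=5, P2=0, P3=8) → (P0=7, P1=6, P2=0, P3=10)
step 6: fire γ:  (P0=7, P1=6, P2=0, P3=10) → (P0=8, P1=7, P2=0, P3=12)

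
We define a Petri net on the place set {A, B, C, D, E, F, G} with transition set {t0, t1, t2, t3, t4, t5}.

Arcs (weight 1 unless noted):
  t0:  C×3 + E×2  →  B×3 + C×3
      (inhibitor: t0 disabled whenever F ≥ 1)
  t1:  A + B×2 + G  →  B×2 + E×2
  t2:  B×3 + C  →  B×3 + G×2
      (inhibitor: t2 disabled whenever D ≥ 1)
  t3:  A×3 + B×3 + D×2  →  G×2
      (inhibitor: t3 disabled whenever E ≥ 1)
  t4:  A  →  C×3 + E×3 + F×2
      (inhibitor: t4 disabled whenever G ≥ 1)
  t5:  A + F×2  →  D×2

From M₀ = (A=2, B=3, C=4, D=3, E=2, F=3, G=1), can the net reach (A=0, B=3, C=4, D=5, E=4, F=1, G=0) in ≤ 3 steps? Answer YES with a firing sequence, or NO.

YES — reachable via ⟨t1, t5⟩ (2 firings)

step 1: fire t1:  (A=2, B=3, C=4, D=3, E=2, F=3, G=1) → (A=1, B=3, C=4, D=3, E=4, F=3, G=0)
step 2: fire t5:  (A=1, B=3, C=4, D=3, E=4, F=3, G=0) → (A=0, B=3, C=4, D=5, E=4, F=1, G=0)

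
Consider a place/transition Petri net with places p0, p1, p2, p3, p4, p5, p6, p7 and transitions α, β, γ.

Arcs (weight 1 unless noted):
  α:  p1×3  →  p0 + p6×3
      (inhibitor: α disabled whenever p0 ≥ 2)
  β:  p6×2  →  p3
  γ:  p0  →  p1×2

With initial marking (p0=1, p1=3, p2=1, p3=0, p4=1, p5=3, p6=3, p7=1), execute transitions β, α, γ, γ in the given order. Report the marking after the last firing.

(p0=0, p1=4, p2=1, p3=1, p4=1, p5=3, p6=4, p7=1)

step 1: fire β:  (p0=1, p1=3, p2=1, p3=0, p4=1, p5=3, p6=3, p7=1) → (p0=1, p1=3, p2=1, p3=1, p4=1, p5=3, p6=1, p7=1)
step 2: fire α:  (p0=1, p1=3, p2=1, p3=1, p4=1, p5=3, p6=1, p7=1) → (p0=2, p1=0, p2=1, p3=1, p4=1, p5=3, p6=4, p7=1)
step 3: fire γ:  (p0=2, p1=0, p2=1, p3=1, p4=1, p5=3, p6=4, p7=1) → (p0=1, p1=2, p2=1, p3=1, p4=1, p5=3, p6=4, p7=1)
step 4: fire γ:  (p0=1, p1=2, p2=1, p3=1, p4=1, p5=3, p6=4, p7=1) → (p0=0, p1=4, p2=1, p3=1, p4=1, p5=3, p6=4, p7=1)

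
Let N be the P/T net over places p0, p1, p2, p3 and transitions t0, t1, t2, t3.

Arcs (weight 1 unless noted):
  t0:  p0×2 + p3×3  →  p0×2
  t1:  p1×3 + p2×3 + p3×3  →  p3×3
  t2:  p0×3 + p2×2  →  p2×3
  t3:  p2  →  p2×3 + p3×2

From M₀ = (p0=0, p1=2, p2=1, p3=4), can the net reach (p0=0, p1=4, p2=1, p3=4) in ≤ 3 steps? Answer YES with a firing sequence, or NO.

NO — not reachable within 3 firings

depth 0: 1 marking
depth 1: 2 markings reached so far
depth 2: 3 markings reached so far
depth 3: 4 markings reached so far
target is not among the 4 markings reachable within 3 steps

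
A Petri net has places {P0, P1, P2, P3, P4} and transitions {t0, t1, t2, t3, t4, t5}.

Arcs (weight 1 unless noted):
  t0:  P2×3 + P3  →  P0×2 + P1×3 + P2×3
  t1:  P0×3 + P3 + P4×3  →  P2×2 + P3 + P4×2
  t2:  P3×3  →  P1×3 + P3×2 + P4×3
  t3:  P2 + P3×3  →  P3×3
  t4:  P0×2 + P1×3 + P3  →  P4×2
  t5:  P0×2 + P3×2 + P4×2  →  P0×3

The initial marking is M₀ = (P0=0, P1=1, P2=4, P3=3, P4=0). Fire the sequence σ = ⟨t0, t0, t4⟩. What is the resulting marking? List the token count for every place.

(P0=2, P1=4, P2=4, P3=0, P4=2)

step 1: fire t0:  (P0=0, P1=1, P2=4, P3=3, P4=0) → (P0=2, P1=4, P2=4, P3=2, P4=0)
step 2: fire t0:  (P0=2, P1=4, P2=4, P3=2, P4=0) → (P0=4, P1=7, P2=4, P3=1, P4=0)
step 3: fire t4:  (P0=4, P1=7, P2=4, P3=1, P4=0) → (P0=2, P1=4, P2=4, P3=0, P4=2)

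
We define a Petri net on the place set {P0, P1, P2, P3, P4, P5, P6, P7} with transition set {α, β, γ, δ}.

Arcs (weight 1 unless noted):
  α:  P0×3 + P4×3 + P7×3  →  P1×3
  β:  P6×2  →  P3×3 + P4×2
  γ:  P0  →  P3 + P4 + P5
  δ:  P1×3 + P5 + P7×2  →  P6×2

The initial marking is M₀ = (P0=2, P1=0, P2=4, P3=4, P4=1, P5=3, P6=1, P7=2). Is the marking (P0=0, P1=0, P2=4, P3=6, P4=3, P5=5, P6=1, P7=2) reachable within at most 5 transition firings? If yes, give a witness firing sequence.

YES — reachable via ⟨γ, γ⟩ (2 firings)

step 1: fire γ:  (P0=2, P1=0, P2=4, P3=4, P4=1, P5=3, P6=1, P7=2) → (P0=1, P1=0, P2=4, P3=5, P4=2, P5=4, P6=1, P7=2)
step 2: fire γ:  (P0=1, P1=0, P2=4, P3=5, P4=2, P5=4, P6=1, P7=2) → (P0=0, P1=0, P2=4, P3=6, P4=3, P5=5, P6=1, P7=2)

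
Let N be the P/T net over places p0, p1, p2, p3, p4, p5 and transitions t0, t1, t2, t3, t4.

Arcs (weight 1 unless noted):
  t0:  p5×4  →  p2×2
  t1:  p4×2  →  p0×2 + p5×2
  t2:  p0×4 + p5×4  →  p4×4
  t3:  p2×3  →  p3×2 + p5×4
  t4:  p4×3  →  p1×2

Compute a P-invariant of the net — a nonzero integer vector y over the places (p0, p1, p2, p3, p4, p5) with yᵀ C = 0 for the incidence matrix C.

y = (p0:2, p1:3, p2:0, p3:0, p4:2, p5:0)

Incidence matrix C (rows=places, cols=transitions):
       t0   t1   t2   t3   t4
   p0   0    2   -4    0    0
   p1   0    0    0    0    2
   p2   2    0    0   -3    0
   p3   0    0    0    2    0
   p4   0   -2    4    0   -3
   p5  -4    2   -4    4    0

Candidate y = [2, 3, 0, 0, 2, 0]; check y·C column-wise:
  col t0: 2·0 + 3·0 + 0·2 + 2·0 + 0·-4 = 0
  col t1: 2·2 + 3·0 + 2·-2 + 0·2 = 0
  col t2: 2·-4 + 3·0 + 2·4 + 0·-4 = 0
  col t3: 2·0 + 3·0 + 0·-3 + 0·2 + 2·0 + 0·4 = 0
  col t4: 2·0 + 3·2 + 2·-3 = 0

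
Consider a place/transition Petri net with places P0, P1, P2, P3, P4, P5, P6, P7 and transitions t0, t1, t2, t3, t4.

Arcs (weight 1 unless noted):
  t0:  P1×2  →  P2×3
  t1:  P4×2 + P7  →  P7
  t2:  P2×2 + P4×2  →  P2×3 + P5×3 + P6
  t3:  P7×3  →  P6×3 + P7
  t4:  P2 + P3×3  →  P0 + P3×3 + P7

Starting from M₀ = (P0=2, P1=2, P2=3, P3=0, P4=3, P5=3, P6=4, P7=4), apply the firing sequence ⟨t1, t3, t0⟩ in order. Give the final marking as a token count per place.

(P0=2, P1=0, P2=6, P3=0, P4=1, P5=3, P6=7, P7=2)

step 1: fire t1:  (P0=2, P1=2, P2=3, P3=0, P4=3, P5=3, P6=4, P7=4) → (P0=2, P1=2, P2=3, P3=0, P4=1, P5=3, P6=4, P7=4)
step 2: fire t3:  (P0=2, P1=2, P2=3, P3=0, P4=1, P5=3, P6=4, P7=4) → (P0=2, P1=2, P2=3, P3=0, P4=1, P5=3, P6=7, P7=2)
step 3: fire t0:  (P0=2, P1=2, P2=3, P3=0, P4=1, P5=3, P6=7, P7=2) → (P0=2, P1=0, P2=6, P3=0, P4=1, P5=3, P6=7, P7=2)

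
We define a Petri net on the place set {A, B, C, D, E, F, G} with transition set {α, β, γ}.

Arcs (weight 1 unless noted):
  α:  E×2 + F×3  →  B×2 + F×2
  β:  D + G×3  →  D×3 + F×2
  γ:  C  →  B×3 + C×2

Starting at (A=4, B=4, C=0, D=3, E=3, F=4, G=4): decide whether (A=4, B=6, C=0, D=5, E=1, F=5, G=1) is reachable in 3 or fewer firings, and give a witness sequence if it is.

YES — reachable via ⟨α, β⟩ (2 firings)

step 1: fire α:  (A=4, B=4, C=0, D=3, E=3, F=4, G=4) → (A=4, B=6, C=0, D=3, E=1, F=3, G=4)
step 2: fire β:  (A=4, B=6, C=0, D=3, E=1, F=3, G=4) → (A=4, B=6, C=0, D=5, E=1, F=5, G=1)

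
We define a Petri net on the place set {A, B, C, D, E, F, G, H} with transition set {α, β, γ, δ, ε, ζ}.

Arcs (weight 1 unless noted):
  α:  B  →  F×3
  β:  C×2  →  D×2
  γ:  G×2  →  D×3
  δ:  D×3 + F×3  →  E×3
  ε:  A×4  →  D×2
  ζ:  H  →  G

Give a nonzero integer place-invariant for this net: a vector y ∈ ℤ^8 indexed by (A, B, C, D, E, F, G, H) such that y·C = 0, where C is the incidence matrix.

Incidence matrix C (rows=places, cols=transitions):
        α    β    γ    δ    ε    ζ
    A   0    0    0    0   -4    0
    B  -1    0    0    0    0    0
    C   0   -2    0    0    0    0
    D   0    2    3   -3    2    0
    E   0    0    0    3    0    0
    F   3    0    0   -3    0    0
    G   0    0   -2    0    0    1
    H   0    0    0    0    0   -1

Candidate y = [0, 3, 0, 0, 1, 1, 0, 0]; check y·C column-wise:
  col α: 3·-1 + 1·0 + 1·3 = 0
  col β: 3·0 + 0·-2 + 0·2 + 1·0 + 1·0 = 0
  col γ: 3·0 + 0·3 + 1·0 + 1·0 + 0·-2 = 0
  col δ: 3·0 + 0·-3 + 1·3 + 1·-3 = 0
  col ε: 0·-4 + 3·0 + 0·2 + 1·0 + 1·0 = 0
  col ζ: 3·0 + 1·0 + 1·0 + 0·1 + 0·-1 = 0

y = (A:0, B:3, C:0, D:0, E:1, F:1, G:0, H:0)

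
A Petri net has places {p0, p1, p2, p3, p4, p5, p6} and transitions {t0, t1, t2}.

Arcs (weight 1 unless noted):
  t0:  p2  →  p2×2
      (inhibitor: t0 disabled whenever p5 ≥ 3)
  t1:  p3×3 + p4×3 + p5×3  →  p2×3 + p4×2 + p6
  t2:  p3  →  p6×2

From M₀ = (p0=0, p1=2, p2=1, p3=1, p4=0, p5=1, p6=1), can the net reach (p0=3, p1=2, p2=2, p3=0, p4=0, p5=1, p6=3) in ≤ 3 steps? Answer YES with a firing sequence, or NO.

depth 0: 1 marking
depth 1: 3 markings reached so far
depth 2: 5 markings reached so far
depth 3: 7 markings reached so far
target is not among the 7 markings reachable within 3 steps

NO — not reachable within 3 firings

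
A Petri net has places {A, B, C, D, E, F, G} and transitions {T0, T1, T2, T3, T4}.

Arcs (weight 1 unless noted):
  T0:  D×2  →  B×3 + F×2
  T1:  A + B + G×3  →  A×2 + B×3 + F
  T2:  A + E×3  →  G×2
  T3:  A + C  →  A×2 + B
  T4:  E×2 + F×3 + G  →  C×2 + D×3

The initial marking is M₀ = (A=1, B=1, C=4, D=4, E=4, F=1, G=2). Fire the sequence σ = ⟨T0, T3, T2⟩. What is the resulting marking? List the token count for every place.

(A=1, B=5, C=3, D=2, E=1, F=3, G=4)

step 1: fire T0:  (A=1, B=1, C=4, D=4, E=4, F=1, G=2) → (A=1, B=4, C=4, D=2, E=4, F=3, G=2)
step 2: fire T3:  (A=1, B=4, C=4, D=2, E=4, F=3, G=2) → (A=2, B=5, C=3, D=2, E=4, F=3, G=2)
step 3: fire T2:  (A=2, B=5, C=3, D=2, E=4, F=3, G=2) → (A=1, B=5, C=3, D=2, E=1, F=3, G=4)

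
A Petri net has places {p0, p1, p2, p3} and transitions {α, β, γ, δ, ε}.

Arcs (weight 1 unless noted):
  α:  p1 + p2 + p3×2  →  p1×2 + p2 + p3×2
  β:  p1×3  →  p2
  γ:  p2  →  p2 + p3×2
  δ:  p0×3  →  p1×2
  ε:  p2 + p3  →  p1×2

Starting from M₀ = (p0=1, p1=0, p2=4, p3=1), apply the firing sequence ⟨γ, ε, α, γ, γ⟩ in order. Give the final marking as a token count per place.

(p0=1, p1=3, p2=3, p3=6)

step 1: fire γ:  (p0=1, p1=0, p2=4, p3=1) → (p0=1, p1=0, p2=4, p3=3)
step 2: fire ε:  (p0=1, p1=0, p2=4, p3=3) → (p0=1, p1=2, p2=3, p3=2)
step 3: fire α:  (p0=1, p1=2, p2=3, p3=2) → (p0=1, p1=3, p2=3, p3=2)
step 4: fire γ:  (p0=1, p1=3, p2=3, p3=2) → (p0=1, p1=3, p2=3, p3=4)
step 5: fire γ:  (p0=1, p1=3, p2=3, p3=4) → (p0=1, p1=3, p2=3, p3=6)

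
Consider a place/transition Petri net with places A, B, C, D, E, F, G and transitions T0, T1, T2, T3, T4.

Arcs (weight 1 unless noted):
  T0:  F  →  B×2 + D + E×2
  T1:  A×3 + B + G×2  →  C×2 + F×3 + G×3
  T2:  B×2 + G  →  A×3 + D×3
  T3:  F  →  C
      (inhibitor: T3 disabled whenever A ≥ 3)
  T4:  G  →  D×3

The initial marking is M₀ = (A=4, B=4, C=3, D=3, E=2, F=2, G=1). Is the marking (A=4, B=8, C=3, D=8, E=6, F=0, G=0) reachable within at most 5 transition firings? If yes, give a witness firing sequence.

step 1: fire T0:  (A=4, B=4, C=3, D=3, E=2, F=2, G=1) → (A=4, B=6, C=3, D=4, E=4, F=1, G=1)
step 2: fire T0:  (A=4, B=6, C=3, D=4, E=4, F=1, G=1) → (A=4, B=8, C=3, D=5, E=6, F=0, G=1)
step 3: fire T4:  (A=4, B=8, C=3, D=5, E=6, F=0, G=1) → (A=4, B=8, C=3, D=8, E=6, F=0, G=0)

YES — reachable via ⟨T0, T0, T4⟩ (3 firings)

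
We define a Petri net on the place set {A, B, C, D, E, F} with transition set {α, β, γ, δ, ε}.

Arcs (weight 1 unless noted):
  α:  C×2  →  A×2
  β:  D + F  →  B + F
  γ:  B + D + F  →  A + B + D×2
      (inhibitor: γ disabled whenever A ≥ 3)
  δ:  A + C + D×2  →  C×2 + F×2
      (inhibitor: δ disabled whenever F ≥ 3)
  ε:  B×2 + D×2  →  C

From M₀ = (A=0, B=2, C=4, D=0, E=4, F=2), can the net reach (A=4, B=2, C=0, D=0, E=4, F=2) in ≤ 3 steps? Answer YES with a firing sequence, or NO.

YES — reachable via ⟨α, α⟩ (2 firings)

step 1: fire α:  (A=0, B=2, C=4, D=0, E=4, F=2) → (A=2, B=2, C=2, D=0, E=4, F=2)
step 2: fire α:  (A=2, B=2, C=2, D=0, E=4, F=2) → (A=4, B=2, C=0, D=0, E=4, F=2)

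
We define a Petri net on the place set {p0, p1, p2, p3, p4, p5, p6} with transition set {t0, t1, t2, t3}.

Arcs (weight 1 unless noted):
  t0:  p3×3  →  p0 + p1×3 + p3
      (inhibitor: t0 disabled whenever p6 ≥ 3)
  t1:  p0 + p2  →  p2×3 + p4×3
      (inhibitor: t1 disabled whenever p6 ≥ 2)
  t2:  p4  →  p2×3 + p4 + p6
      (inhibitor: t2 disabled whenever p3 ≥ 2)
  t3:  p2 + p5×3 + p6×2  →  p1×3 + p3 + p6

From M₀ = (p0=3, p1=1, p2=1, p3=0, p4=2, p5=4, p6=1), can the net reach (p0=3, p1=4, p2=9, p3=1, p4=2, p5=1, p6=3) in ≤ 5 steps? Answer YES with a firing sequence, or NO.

YES — reachable via ⟨t2, t2, t2, t3⟩ (4 firings)

step 1: fire t2:  (p0=3, p1=1, p2=1, p3=0, p4=2, p5=4, p6=1) → (p0=3, p1=1, p2=4, p3=0, p4=2, p5=4, p6=2)
step 2: fire t2:  (p0=3, p1=1, p2=4, p3=0, p4=2, p5=4, p6=2) → (p0=3, p1=1, p2=7, p3=0, p4=2, p5=4, p6=3)
step 3: fire t2:  (p0=3, p1=1, p2=7, p3=0, p4=2, p5=4, p6=3) → (p0=3, p1=1, p2=10, p3=0, p4=2, p5=4, p6=4)
step 4: fire t3:  (p0=3, p1=1, p2=10, p3=0, p4=2, p5=4, p6=4) → (p0=3, p1=4, p2=9, p3=1, p4=2, p5=1, p6=3)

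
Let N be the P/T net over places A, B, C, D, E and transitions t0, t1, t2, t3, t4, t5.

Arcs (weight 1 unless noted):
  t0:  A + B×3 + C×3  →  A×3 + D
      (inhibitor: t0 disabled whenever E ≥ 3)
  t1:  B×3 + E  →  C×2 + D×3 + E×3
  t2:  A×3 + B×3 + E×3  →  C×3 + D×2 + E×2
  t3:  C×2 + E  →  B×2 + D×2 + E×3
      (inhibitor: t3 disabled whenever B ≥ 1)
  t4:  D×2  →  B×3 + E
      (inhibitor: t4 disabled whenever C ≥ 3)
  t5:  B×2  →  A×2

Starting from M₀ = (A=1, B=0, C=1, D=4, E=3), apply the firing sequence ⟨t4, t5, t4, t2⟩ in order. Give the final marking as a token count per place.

(A=0, B=1, C=4, D=2, E=4)

step 1: fire t4:  (A=1, B=0, C=1, D=4, E=3) → (A=1, B=3, C=1, D=2, E=4)
step 2: fire t5:  (A=1, B=3, C=1, D=2, E=4) → (A=3, B=1, C=1, D=2, E=4)
step 3: fire t4:  (A=3, B=1, C=1, D=2, E=4) → (A=3, B=4, C=1, D=0, E=5)
step 4: fire t2:  (A=3, B=4, C=1, D=0, E=5) → (A=0, B=1, C=4, D=2, E=4)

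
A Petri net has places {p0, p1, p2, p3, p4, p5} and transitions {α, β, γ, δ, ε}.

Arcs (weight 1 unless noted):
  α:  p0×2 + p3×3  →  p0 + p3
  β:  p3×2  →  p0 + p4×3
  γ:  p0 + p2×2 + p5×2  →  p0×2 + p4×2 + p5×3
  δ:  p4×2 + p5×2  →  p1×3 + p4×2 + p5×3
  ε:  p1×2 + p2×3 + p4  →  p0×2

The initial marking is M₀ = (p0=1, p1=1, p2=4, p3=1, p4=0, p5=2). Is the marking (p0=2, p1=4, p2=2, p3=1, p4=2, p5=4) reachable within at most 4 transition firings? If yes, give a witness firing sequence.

YES — reachable via ⟨γ, δ⟩ (2 firings)

step 1: fire γ:  (p0=1, p1=1, p2=4, p3=1, p4=0, p5=2) → (p0=2, p1=1, p2=2, p3=1, p4=2, p5=3)
step 2: fire δ:  (p0=2, p1=1, p2=2, p3=1, p4=2, p5=3) → (p0=2, p1=4, p2=2, p3=1, p4=2, p5=4)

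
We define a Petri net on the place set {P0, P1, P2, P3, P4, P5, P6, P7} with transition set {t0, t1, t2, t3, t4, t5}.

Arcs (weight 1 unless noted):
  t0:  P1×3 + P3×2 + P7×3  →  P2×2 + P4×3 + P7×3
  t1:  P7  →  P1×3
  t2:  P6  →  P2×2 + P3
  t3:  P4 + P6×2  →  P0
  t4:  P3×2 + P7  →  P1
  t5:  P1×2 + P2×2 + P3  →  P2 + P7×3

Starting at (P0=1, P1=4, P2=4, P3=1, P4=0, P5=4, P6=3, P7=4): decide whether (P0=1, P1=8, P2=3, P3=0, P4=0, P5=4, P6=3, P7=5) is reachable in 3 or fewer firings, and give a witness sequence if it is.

YES — reachable via ⟨t1, t1, t5⟩ (3 firings)

step 1: fire t1:  (P0=1, P1=4, P2=4, P3=1, P4=0, P5=4, P6=3, P7=4) → (P0=1, P1=7, P2=4, P3=1, P4=0, P5=4, P6=3, P7=3)
step 2: fire t1:  (P0=1, P1=7, P2=4, P3=1, P4=0, P5=4, P6=3, P7=3) → (P0=1, P1=10, P2=4, P3=1, P4=0, P5=4, P6=3, P7=2)
step 3: fire t5:  (P0=1, P1=10, P2=4, P3=1, P4=0, P5=4, P6=3, P7=2) → (P0=1, P1=8, P2=3, P3=0, P4=0, P5=4, P6=3, P7=5)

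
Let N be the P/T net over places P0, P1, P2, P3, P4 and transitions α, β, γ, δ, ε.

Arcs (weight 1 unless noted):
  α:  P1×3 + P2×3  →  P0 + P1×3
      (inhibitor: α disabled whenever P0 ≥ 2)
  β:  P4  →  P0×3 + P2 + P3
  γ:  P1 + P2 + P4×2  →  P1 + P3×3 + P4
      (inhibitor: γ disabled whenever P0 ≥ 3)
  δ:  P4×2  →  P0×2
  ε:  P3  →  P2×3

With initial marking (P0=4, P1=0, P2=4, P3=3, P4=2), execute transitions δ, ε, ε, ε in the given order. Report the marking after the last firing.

(P0=6, P1=0, P2=13, P3=0, P4=0)

step 1: fire δ:  (P0=4, P1=0, P2=4, P3=3, P4=2) → (P0=6, P1=0, P2=4, P3=3, P4=0)
step 2: fire ε:  (P0=6, P1=0, P2=4, P3=3, P4=0) → (P0=6, P1=0, P2=7, P3=2, P4=0)
step 3: fire ε:  (P0=6, P1=0, P2=7, P3=2, P4=0) → (P0=6, P1=0, P2=10, P3=1, P4=0)
step 4: fire ε:  (P0=6, P1=0, P2=10, P3=1, P4=0) → (P0=6, P1=0, P2=13, P3=0, P4=0)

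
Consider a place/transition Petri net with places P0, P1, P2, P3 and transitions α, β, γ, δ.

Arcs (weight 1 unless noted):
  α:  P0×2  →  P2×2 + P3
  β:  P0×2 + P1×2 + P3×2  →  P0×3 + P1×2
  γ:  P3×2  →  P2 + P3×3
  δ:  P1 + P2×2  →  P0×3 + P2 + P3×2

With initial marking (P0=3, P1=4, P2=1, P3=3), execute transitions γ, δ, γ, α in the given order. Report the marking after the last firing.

step 1: fire γ:  (P0=3, P1=4, P2=1, P3=3) → (P0=3, P1=4, P2=2, P3=4)
step 2: fire δ:  (P0=3, P1=4, P2=2, P3=4) → (P0=6, P1=3, P2=1, P3=6)
step 3: fire γ:  (P0=6, P1=3, P2=1, P3=6) → (P0=6, P1=3, P2=2, P3=7)
step 4: fire α:  (P0=6, P1=3, P2=2, P3=7) → (P0=4, P1=3, P2=4, P3=8)

(P0=4, P1=3, P2=4, P3=8)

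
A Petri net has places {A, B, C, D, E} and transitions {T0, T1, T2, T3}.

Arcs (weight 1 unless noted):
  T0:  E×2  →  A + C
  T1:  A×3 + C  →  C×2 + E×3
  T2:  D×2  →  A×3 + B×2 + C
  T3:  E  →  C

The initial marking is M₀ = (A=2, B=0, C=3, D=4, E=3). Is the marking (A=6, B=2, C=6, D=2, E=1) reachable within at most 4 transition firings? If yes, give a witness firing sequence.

NO — not reachable within 4 firings

depth 0: 1 marking
depth 1: 4 markings reached so far
depth 2: 11 markings reached so far
depth 3: 21 markings reached so far
depth 4: 34 markings reached so far
target is not among the 34 markings reachable within 4 steps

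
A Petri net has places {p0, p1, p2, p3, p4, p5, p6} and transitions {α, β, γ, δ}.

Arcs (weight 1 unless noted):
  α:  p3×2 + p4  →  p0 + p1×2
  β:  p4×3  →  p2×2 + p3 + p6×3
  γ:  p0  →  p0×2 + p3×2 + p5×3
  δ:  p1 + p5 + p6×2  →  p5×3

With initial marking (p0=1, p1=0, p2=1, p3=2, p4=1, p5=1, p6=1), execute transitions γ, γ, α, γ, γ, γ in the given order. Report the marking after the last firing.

(p0=7, p1=2, p2=1, p3=10, p4=0, p5=16, p6=1)

step 1: fire γ:  (p0=1, p1=0, p2=1, p3=2, p4=1, p5=1, p6=1) → (p0=2, p1=0, p2=1, p3=4, p4=1, p5=4, p6=1)
step 2: fire γ:  (p0=2, p1=0, p2=1, p3=4, p4=1, p5=4, p6=1) → (p0=3, p1=0, p2=1, p3=6, p4=1, p5=7, p6=1)
step 3: fire α:  (p0=3, p1=0, p2=1, p3=6, p4=1, p5=7, p6=1) → (p0=4, p1=2, p2=1, p3=4, p4=0, p5=7, p6=1)
step 4: fire γ:  (p0=4, p1=2, p2=1, p3=4, p4=0, p5=7, p6=1) → (p0=5, p1=2, p2=1, p3=6, p4=0, p5=10, p6=1)
step 5: fire γ:  (p0=5, p1=2, p2=1, p3=6, p4=0, p5=10, p6=1) → (p0=6, p1=2, p2=1, p3=8, p4=0, p5=13, p6=1)
step 6: fire γ:  (p0=6, p1=2, p2=1, p3=8, p4=0, p5=13, p6=1) → (p0=7, p1=2, p2=1, p3=10, p4=0, p5=16, p6=1)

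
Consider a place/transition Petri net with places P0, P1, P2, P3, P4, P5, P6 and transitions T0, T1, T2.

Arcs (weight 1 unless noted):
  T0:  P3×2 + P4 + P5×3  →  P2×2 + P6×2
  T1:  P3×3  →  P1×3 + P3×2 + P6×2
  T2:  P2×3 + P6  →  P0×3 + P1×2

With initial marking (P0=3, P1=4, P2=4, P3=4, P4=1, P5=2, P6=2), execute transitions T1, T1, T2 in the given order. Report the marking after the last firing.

step 1: fire T1:  (P0=3, P1=4, P2=4, P3=4, P4=1, P5=2, P6=2) → (P0=3, P1=7, P2=4, P3=3, P4=1, P5=2, P6=4)
step 2: fire T1:  (P0=3, P1=7, P2=4, P3=3, P4=1, P5=2, P6=4) → (P0=3, P1=10, P2=4, P3=2, P4=1, P5=2, P6=6)
step 3: fire T2:  (P0=3, P1=10, P2=4, P3=2, P4=1, P5=2, P6=6) → (P0=6, P1=12, P2=1, P3=2, P4=1, P5=2, P6=5)

(P0=6, P1=12, P2=1, P3=2, P4=1, P5=2, P6=5)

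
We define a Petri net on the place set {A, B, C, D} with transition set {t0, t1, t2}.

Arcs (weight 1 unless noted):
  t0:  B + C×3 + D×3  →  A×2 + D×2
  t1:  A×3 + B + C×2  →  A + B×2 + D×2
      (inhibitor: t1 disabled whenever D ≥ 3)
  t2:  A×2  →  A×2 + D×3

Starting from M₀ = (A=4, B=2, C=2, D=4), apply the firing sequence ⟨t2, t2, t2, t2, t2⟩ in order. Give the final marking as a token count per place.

(A=4, B=2, C=2, D=19)

step 1: fire t2:  (A=4, B=2, C=2, D=4) → (A=4, B=2, C=2, D=7)
step 2: fire t2:  (A=4, B=2, C=2, D=7) → (A=4, B=2, C=2, D=10)
step 3: fire t2:  (A=4, B=2, C=2, D=10) → (A=4, B=2, C=2, D=13)
step 4: fire t2:  (A=4, B=2, C=2, D=13) → (A=4, B=2, C=2, D=16)
step 5: fire t2:  (A=4, B=2, C=2, D=16) → (A=4, B=2, C=2, D=19)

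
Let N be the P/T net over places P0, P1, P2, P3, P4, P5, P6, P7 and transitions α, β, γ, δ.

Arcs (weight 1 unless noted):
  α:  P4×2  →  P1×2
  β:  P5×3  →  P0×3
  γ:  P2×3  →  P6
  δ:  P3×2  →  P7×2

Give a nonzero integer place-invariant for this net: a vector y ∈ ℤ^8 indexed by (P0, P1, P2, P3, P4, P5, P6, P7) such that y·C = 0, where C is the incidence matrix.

Incidence matrix C (rows=places, cols=transitions):
        α    β    γ    δ
   P0   0    3    0    0
   P1   2    0    0    0
   P2   0    0   -3    0
   P3   0    0    0   -2
   P4  -2    0    0    0
   P5   0   -3    0    0
   P6   0    0    1    0
   P7   0    0    0    2

Candidate y = [0, 1, 0, 0, 1, 0, 0, 0]; check y·C column-wise:
  col α: 1·2 + 1·-2 = 0
  col β: 0·3 + 1·0 + 1·0 + 0·-3 = 0
  col γ: 1·0 + 0·-3 + 1·0 + 0·1 = 0
  col δ: 1·0 + 0·-2 + 1·0 + 0·2 = 0

y = (P0:0, P1:1, P2:0, P3:0, P4:1, P5:0, P6:0, P7:0)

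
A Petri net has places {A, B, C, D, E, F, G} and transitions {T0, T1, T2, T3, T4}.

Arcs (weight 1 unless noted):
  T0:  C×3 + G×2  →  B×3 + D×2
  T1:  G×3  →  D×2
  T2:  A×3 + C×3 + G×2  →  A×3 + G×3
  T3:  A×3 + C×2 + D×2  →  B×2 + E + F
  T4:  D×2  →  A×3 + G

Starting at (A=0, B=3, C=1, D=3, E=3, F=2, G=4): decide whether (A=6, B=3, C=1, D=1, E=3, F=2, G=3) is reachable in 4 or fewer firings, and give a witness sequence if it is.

step 1: fire T1:  (A=0, B=3, C=1, D=3, E=3, F=2, G=4) → (A=0, B=3, C=1, D=5, E=3, F=2, G=1)
step 2: fire T4:  (A=0, B=3, C=1, D=5, E=3, F=2, G=1) → (A=3, B=3, C=1, D=3, E=3, F=2, G=2)
step 3: fire T4:  (A=3, B=3, C=1, D=3, E=3, F=2, G=2) → (A=6, B=3, C=1, D=1, E=3, F=2, G=3)

YES — reachable via ⟨T1, T4, T4⟩ (3 firings)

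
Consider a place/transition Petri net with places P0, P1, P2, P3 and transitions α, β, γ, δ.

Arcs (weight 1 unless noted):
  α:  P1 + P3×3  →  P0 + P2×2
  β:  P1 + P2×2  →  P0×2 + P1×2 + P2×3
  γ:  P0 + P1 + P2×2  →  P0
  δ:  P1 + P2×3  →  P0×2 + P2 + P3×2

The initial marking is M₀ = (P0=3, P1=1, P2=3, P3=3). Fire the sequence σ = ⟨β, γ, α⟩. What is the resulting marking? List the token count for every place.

(P0=6, P1=0, P2=4, P3=0)

step 1: fire β:  (P0=3, P1=1, P2=3, P3=3) → (P0=5, P1=2, P2=4, P3=3)
step 2: fire γ:  (P0=5, P1=2, P2=4, P3=3) → (P0=5, P1=1, P2=2, P3=3)
step 3: fire α:  (P0=5, P1=1, P2=2, P3=3) → (P0=6, P1=0, P2=4, P3=0)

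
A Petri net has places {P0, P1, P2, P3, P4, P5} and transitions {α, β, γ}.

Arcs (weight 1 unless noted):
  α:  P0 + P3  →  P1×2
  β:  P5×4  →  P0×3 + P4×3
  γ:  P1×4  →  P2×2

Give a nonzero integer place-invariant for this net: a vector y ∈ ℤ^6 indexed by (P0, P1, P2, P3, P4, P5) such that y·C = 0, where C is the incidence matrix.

Incidence matrix C (rows=places, cols=transitions):
        α    β    γ
   P0  -1    3    0
   P1   2    0   -4
   P2   0    0    2
   P3  -1    0    0
   P4   0    3    0
   P5   0   -4    0

Candidate y = [0, 1, 2, 2, 0, 0]; check y·C column-wise:
  col α: 0·-1 + 1·2 + 2·0 + 2·-1 = 0
  col β: 0·3 + 1·0 + 2·0 + 2·0 + 0·3 + 0·-4 = 0
  col γ: 1·-4 + 2·2 + 2·0 = 0

y = (P0:0, P1:1, P2:2, P3:2, P4:0, P5:0)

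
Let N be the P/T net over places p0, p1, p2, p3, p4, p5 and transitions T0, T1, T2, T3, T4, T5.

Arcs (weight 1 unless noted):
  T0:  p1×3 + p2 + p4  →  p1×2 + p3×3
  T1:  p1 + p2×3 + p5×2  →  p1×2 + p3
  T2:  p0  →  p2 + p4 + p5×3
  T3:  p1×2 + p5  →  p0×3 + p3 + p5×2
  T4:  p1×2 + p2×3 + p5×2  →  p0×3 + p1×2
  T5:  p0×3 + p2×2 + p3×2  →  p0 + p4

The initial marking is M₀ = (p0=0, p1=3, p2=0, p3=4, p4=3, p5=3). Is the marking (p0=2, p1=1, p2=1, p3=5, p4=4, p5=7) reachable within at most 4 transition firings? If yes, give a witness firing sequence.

YES — reachable via ⟨T3, T2⟩ (2 firings)

step 1: fire T3:  (p0=0, p1=3, p2=0, p3=4, p4=3, p5=3) → (p0=3, p1=1, p2=0, p3=5, p4=3, p5=4)
step 2: fire T2:  (p0=3, p1=1, p2=0, p3=5, p4=3, p5=4) → (p0=2, p1=1, p2=1, p3=5, p4=4, p5=7)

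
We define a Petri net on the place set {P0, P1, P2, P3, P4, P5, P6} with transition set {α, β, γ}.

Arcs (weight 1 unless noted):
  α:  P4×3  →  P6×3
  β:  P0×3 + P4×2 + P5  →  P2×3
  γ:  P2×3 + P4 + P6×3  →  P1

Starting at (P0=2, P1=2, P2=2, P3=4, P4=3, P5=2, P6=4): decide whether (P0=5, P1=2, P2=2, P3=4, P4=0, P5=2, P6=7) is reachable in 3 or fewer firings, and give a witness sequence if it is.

NO — not reachable within 3 firings

depth 0: 1 marking
depth 1: 2 markings reached so far
depth 2: 2 markings reached so far
(frontier empty at depth 2; search complete)
target is not among the 2 markings reachable within 3 steps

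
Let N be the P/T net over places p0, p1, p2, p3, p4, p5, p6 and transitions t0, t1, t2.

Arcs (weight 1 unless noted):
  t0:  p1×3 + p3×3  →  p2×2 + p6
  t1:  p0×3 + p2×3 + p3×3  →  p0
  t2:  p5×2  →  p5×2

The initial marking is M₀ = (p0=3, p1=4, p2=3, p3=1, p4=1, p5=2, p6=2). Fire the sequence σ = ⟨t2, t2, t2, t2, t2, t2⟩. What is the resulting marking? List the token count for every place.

step 1: fire t2:  (p0=3, p1=4, p2=3, p3=1, p4=1, p5=2, p6=2) → (p0=3, p1=4, p2=3, p3=1, p4=1, p5=2, p6=2)
step 2: fire t2:  (p0=3, p1=4, p2=3, p3=1, p4=1, p5=2, p6=2) → (p0=3, p1=4, p2=3, p3=1, p4=1, p5=2, p6=2)
step 3: fire t2:  (p0=3, p1=4, p2=3, p3=1, p4=1, p5=2, p6=2) → (p0=3, p1=4, p2=3, p3=1, p4=1, p5=2, p6=2)
step 4: fire t2:  (p0=3, p1=4, p2=3, p3=1, p4=1, p5=2, p6=2) → (p0=3, p1=4, p2=3, p3=1, p4=1, p5=2, p6=2)
step 5: fire t2:  (p0=3, p1=4, p2=3, p3=1, p4=1, p5=2, p6=2) → (p0=3, p1=4, p2=3, p3=1, p4=1, p5=2, p6=2)
step 6: fire t2:  (p0=3, p1=4, p2=3, p3=1, p4=1, p5=2, p6=2) → (p0=3, p1=4, p2=3, p3=1, p4=1, p5=2, p6=2)

(p0=3, p1=4, p2=3, p3=1, p4=1, p5=2, p6=2)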